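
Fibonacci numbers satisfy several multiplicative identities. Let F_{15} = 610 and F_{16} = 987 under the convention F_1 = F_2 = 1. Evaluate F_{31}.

By F_{2k+1} = F_k² + F_{k+1}²: F_{31} = 610² + 987² = 372100 + 974169 = 1346269.

1346269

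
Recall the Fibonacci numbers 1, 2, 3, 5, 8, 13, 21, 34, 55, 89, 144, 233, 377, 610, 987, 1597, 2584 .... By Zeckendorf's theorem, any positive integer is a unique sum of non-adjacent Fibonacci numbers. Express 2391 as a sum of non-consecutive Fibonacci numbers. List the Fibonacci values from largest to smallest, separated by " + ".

Repeatedly subtract the largest Fibonacci number that fits:
2391 − 1597 = 794
794 − 610 = 184
184 − 144 = 40
40 − 34 = 6
6 − 5 = 1
1 − 1 = 0
So 2391 = 1597 + 610 + 144 + 34 + 5 + 1, with no two terms consecutive in the sequence.

1597 + 610 + 144 + 34 + 5 + 1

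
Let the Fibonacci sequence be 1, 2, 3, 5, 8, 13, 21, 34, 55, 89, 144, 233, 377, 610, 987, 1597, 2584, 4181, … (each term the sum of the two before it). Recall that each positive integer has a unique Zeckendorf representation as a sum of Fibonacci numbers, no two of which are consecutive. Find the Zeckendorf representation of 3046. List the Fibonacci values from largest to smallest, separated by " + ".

3046 − 2584 = 462
462 − 377 = 85
85 − 55 = 30
30 − 21 = 9
9 − 8 = 1
1 − 1 = 0
So 3046 = 2584 + 377 + 55 + 21 + 8 + 1, with no two terms consecutive in the sequence.

2584 + 377 + 55 + 21 + 8 + 1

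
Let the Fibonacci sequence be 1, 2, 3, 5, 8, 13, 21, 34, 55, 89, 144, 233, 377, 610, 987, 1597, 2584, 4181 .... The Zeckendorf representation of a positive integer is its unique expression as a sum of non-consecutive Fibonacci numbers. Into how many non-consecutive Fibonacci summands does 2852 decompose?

Repeatedly subtract the largest Fibonacci number that fits:
2852: greatest Fibonacci not exceeding it is 2584, leaving 268
268: greatest Fibonacci not exceeding it is 233, leaving 35
35: greatest Fibonacci not exceeding it is 34, leaving 1
1: greatest Fibonacci not exceeding it is 1, leaving 0
2852 = 2584 + 233 + 34 + 1, which has 4 terms.

4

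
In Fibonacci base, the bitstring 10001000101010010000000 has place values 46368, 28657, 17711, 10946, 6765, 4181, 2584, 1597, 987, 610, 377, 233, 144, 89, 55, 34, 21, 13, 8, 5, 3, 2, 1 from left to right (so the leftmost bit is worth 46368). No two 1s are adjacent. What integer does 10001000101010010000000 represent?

54675

Summing the place values of the 1 bits: 46368 + 6765 + 987 + 377 + 144 + 34 = 54675.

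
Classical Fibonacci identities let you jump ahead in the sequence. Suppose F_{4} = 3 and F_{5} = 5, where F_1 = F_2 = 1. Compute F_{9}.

By F_{2k+1} = F_k² + F_{k+1}²: F_{9} = 3² + 5² = 9 + 25 = 34.

34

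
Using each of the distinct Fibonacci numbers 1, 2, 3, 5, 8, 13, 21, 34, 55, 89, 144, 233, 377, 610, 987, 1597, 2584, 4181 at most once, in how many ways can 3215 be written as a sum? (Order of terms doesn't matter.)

Each representation comes from the Zeckendorf form by replacing some F_k with F_{k−1} + F_{k−2} where possible.
3215 = 2584+610+21 = 2584+610+13+8 = 2584+377+233+21 = … (29 more), for 32 in all.

32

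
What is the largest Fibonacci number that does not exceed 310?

233

233 ≤ 310 < 377, so the largest Fibonacci number not exceeding 310 is 233.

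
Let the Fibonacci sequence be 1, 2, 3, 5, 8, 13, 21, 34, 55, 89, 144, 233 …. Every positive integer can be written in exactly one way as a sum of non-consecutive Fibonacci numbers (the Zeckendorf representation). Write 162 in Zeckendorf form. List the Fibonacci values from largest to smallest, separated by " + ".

144 + 13 + 5

Greedy algorithm:
162 − 144 = 18
18 − 13 = 5
5 − 5 = 0
So 162 = 144 + 13 + 5, with no two terms consecutive in the sequence.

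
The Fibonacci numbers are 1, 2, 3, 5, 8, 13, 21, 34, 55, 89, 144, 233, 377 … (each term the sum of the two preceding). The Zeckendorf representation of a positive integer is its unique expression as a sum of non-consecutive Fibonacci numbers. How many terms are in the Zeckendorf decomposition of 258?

Greedy algorithm:
258: greatest Fibonacci not exceeding it is 233, leaving 25
25: greatest Fibonacci not exceeding it is 21, leaving 4
4: greatest Fibonacci not exceeding it is 3, leaving 1
1: greatest Fibonacci not exceeding it is 1, leaving 0
258 = 233 + 21 + 3 + 1, which has 4 terms.

4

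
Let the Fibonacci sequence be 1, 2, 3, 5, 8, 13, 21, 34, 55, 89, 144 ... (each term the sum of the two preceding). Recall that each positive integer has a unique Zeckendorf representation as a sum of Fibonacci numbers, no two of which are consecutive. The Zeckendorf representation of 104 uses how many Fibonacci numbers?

largest Fibonacci ≤ 104 is 89; 104 − 89 = 15
largest Fibonacci ≤ 15 is 13; 15 − 13 = 2
largest Fibonacci ≤ 2 is 2; 2 − 2 = 0
104 = 89 + 13 + 2, which has 3 terms.

3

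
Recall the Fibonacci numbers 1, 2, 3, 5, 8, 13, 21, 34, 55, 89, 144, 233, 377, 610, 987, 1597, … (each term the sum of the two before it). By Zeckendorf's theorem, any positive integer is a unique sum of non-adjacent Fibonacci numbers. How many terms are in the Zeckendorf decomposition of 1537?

Greedily peel off the largest Fibonacci term at each step:
take 987 (≤ 1537); 1537 − 987 = 550
take 377 (≤ 550); 550 − 377 = 173
take 144 (≤ 173); 173 − 144 = 29
take 21 (≤ 29); 29 − 21 = 8
take 8 (≤ 8); 8 − 8 = 0
1537 = 987 + 377 + 144 + 21 + 8, which has 5 terms.

5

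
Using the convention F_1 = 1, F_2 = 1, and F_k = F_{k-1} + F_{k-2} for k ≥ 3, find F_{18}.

2584

Iterating the recurrence up to F_{10} = 55 and F_{9} = 34:
F_{11} = F_{10} + F_{9} = 55 + 34 = 89
F_{12} = F_{11} + F_{10} = 89 + 55 = 144
F_{13} = F_{12} + F_{11} = 144 + 89 = 233
F_{14} = F_{13} + F_{12} = 233 + 144 = 377
F_{15} = F_{14} + F_{13} = 377 + 233 = 610
F_{16} = F_{15} + F_{14} = 610 + 377 = 987
F_{17} = F_{16} + F_{15} = 987 + 610 = 1597
F_{18} = F_{17} + F_{16} = 1597 + 987 = 2584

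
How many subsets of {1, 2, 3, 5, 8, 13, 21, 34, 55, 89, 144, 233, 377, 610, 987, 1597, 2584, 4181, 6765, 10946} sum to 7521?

Each representation comes from the Zeckendorf form by replacing some F_k with F_{k−1} + F_{k−2} where possible.
7521 = 6765+610+144+2 = 6765+610+89+55+2 = 6765+377+233+144+2 = 4181+2584+610+144+2 = 6765+610+89+34+21+2 = … (25 more), for 30 in all.

30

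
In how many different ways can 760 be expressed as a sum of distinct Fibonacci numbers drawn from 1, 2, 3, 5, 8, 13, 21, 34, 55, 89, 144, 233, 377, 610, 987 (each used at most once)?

16

760 = 610+144+5+1 = 610+144+3+2+1 = 610+89+55+5+1 = … (13 more), for 16 in all.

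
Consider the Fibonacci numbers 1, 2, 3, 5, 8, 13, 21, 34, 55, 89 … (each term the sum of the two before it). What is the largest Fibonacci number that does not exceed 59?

55

55 ≤ 59 < 89, so the largest Fibonacci number not exceeding 59 is 55.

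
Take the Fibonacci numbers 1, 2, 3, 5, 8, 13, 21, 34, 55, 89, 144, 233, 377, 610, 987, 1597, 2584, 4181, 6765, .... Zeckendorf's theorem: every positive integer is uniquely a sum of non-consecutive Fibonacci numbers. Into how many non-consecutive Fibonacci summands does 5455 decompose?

7

5455: greatest Fibonacci not exceeding it is 4181, leaving 1274
1274: greatest Fibonacci not exceeding it is 987, leaving 287
287: greatest Fibonacci not exceeding it is 233, leaving 54
54: greatest Fibonacci not exceeding it is 34, leaving 20
20: greatest Fibonacci not exceeding it is 13, leaving 7
7: greatest Fibonacci not exceeding it is 5, leaving 2
2: greatest Fibonacci not exceeding it is 2, leaving 0
5455 = 4181 + 987 + 233 + 34 + 13 + 5 + 2, which has 7 terms.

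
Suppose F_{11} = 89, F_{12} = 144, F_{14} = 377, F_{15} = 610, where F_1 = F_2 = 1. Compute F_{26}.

121393

By the addition formula F_{m+n} = F_m F_{n+1} + F_{m−1} F_n with m=15, n=11: F_{26} = 610·144 + 377·89 = 87840 + 33553 = 121393.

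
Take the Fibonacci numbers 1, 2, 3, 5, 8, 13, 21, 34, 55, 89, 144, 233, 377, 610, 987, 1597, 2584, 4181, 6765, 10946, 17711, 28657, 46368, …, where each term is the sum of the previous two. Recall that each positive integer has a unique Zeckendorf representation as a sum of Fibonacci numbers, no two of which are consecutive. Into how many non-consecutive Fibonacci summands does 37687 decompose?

6

Greedy algorithm:
take 28657 (≤ 37687); 37687 − 28657 = 9030
take 6765 (≤ 9030); 9030 − 6765 = 2265
take 1597 (≤ 2265); 2265 − 1597 = 668
take 610 (≤ 668); 668 − 610 = 58
take 55 (≤ 58); 58 − 55 = 3
take 3 (≤ 3); 3 − 3 = 0
37687 = 28657 + 6765 + 1597 + 610 + 55 + 3, which has 6 terms.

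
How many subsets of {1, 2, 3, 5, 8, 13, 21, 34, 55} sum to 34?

4

34 = 34 = 21+13 = 21+8+5 = 21+8+3+2 — 4 representations.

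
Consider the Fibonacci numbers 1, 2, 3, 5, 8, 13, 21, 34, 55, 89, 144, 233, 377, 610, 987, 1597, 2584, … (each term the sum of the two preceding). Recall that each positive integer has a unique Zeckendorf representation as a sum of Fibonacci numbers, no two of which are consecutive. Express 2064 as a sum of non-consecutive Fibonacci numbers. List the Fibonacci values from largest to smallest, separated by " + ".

1597 + 377 + 89 + 1

take 1597 (≤ 2064); 2064 − 1597 = 467
take 377 (≤ 467); 467 − 377 = 90
take 89 (≤ 90); 90 − 89 = 1
take 1 (≤ 1); 1 − 1 = 0
So 2064 = 1597 + 377 + 89 + 1, with no two terms consecutive in the sequence.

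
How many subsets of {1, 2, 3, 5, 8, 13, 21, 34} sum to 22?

22 = 21+1 = 13+8+1 = 13+5+3+1 — 3 representations.

3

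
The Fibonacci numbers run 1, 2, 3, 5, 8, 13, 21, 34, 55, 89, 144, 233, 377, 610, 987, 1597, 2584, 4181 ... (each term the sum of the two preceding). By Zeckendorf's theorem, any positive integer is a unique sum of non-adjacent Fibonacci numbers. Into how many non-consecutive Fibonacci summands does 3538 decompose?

6

3538: greatest Fibonacci not exceeding it is 2584, leaving 954
954: greatest Fibonacci not exceeding it is 610, leaving 344
344: greatest Fibonacci not exceeding it is 233, leaving 111
111: greatest Fibonacci not exceeding it is 89, leaving 22
22: greatest Fibonacci not exceeding it is 21, leaving 1
1: greatest Fibonacci not exceeding it is 1, leaving 0
3538 = 2584 + 610 + 233 + 89 + 21 + 1, which has 6 terms.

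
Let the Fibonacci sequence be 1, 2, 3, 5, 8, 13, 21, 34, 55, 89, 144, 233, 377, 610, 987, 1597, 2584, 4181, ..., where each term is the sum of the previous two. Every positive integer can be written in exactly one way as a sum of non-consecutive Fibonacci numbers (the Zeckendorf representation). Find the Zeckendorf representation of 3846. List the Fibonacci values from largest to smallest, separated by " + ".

2584 + 987 + 233 + 34 + 8

Repeatedly subtract the largest Fibonacci number that fits:
3846: greatest Fibonacci not exceeding it is 2584, leaving 1262
1262: greatest Fibonacci not exceeding it is 987, leaving 275
275: greatest Fibonacci not exceeding it is 233, leaving 42
42: greatest Fibonacci not exceeding it is 34, leaving 8
8: greatest Fibonacci not exceeding it is 8, leaving 0
So 3846 = 2584 + 987 + 233 + 34 + 8, with no two terms consecutive in the sequence.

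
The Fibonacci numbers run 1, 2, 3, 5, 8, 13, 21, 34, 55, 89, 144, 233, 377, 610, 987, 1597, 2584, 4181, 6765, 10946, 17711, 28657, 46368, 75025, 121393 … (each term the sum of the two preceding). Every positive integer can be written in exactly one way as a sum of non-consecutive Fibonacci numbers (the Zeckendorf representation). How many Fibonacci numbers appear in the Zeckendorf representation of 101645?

8

Greedy algorithm:
take 75025 (≤ 101645); 101645 − 75025 = 26620
take 17711 (≤ 26620); 26620 − 17711 = 8909
take 6765 (≤ 8909); 8909 − 6765 = 2144
take 1597 (≤ 2144); 2144 − 1597 = 547
take 377 (≤ 547); 547 − 377 = 170
take 144 (≤ 170); 170 − 144 = 26
take 21 (≤ 26); 26 − 21 = 5
take 5 (≤ 5); 5 − 5 = 0
101645 = 75025 + 17711 + 6765 + 1597 + 377 + 144 + 21 + 5, which has 8 terms.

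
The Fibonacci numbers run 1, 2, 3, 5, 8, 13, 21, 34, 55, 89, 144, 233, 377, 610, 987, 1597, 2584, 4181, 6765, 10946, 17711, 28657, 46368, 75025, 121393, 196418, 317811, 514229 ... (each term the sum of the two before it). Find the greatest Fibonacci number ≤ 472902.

317811

317811 ≤ 472902 < 514229, so the largest Fibonacci number not exceeding 472902 is 317811.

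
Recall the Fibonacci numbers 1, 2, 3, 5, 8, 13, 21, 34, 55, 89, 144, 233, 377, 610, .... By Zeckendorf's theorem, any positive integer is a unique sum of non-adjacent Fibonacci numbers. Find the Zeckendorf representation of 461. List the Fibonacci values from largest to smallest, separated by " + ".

Repeatedly subtract the largest Fibonacci number that fits:
461: greatest Fibonacci not exceeding it is 377, leaving 84
84: greatest Fibonacci not exceeding it is 55, leaving 29
29: greatest Fibonacci not exceeding it is 21, leaving 8
8: greatest Fibonacci not exceeding it is 8, leaving 0
So 461 = 377 + 55 + 21 + 8, with no two terms consecutive in the sequence.

377 + 55 + 21 + 8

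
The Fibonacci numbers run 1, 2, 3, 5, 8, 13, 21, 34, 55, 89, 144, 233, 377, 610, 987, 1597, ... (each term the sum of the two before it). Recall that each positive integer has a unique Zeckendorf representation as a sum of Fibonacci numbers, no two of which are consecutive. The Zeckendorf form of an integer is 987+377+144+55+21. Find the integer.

987+377+144+55+21 = 1584.

1584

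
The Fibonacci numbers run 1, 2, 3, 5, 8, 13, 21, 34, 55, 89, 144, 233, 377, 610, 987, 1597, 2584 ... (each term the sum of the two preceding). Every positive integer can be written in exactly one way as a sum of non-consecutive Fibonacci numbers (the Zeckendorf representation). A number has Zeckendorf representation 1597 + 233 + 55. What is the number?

1885

1597 + 233 + 55 = 1885.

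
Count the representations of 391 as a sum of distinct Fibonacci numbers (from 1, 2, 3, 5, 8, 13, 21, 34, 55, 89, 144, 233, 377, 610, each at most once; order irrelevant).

391 = 377+13+1 = 377+8+5+1 = 233+144+13+1 = … (9 more), for 12 in all.

12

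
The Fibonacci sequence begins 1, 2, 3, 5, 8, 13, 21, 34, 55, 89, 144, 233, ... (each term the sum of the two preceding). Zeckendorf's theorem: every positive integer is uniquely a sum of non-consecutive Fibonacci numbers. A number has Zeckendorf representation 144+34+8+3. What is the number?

189

144+34+8+3 = 189.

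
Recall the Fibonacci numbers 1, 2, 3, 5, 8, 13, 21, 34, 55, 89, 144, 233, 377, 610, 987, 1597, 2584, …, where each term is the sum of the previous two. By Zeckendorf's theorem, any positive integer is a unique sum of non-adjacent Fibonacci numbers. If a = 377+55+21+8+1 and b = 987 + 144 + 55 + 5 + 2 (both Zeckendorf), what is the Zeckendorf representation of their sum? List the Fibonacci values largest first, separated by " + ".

1597 + 55 + 3

The two numbers are 462 and 1193, so their sum is 1655.
Greedy algorithm:
1655: greatest Fibonacci not exceeding it is 1597, leaving 58
58: greatest Fibonacci not exceeding it is 55, leaving 3
3: greatest Fibonacci not exceeding it is 3, leaving 0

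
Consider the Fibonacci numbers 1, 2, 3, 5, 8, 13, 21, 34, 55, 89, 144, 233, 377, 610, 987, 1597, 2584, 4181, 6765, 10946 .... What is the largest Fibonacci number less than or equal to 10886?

6765 ≤ 10886 < 10946, so the largest Fibonacci number not exceeding 10886 is 6765.

6765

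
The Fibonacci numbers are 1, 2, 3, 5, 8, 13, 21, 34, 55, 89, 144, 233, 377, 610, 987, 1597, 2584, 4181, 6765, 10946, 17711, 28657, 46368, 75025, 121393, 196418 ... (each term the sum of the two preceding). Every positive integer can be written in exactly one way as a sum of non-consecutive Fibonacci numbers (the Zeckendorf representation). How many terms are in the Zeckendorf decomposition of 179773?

7

Greedy algorithm:
largest Fibonacci ≤ 179773 is 121393; 179773 − 121393 = 58380
largest Fibonacci ≤ 58380 is 46368; 58380 − 46368 = 12012
largest Fibonacci ≤ 12012 is 10946; 12012 − 10946 = 1066
largest Fibonacci ≤ 1066 is 987; 1066 − 987 = 79
largest Fibonacci ≤ 79 is 55; 79 − 55 = 24
largest Fibonacci ≤ 24 is 21; 24 − 21 = 3
largest Fibonacci ≤ 3 is 3; 3 − 3 = 0
179773 = 121393 + 46368 + 10946 + 987 + 55 + 21 + 3, which has 7 terms.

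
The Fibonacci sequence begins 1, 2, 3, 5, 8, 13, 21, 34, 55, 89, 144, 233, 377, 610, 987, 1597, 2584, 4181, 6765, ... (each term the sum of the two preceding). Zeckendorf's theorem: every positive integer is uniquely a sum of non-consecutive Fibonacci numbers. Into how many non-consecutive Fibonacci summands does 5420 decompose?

6

take 4181 (≤ 5420); 5420 − 4181 = 1239
take 987 (≤ 1239); 1239 − 987 = 252
take 233 (≤ 252); 252 − 233 = 19
take 13 (≤ 19); 19 − 13 = 6
take 5 (≤ 6); 6 − 5 = 1
take 1 (≤ 1); 1 − 1 = 0
5420 = 4181 + 987 + 233 + 13 + 5 + 1, which has 6 terms.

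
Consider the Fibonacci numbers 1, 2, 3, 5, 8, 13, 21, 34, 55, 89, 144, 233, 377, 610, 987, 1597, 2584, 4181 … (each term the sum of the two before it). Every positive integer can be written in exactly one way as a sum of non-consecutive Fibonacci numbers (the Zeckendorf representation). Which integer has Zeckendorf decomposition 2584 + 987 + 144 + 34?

2584 + 987 + 144 + 34 = 3749.

3749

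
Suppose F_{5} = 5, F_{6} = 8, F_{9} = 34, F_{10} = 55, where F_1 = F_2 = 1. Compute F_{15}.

610

By the addition formula F_{m+n} = F_m F_{n+1} + F_{m−1} F_n with m=10, n=5: F_{15} = 55·8 + 34·5 = 440 + 170 = 610.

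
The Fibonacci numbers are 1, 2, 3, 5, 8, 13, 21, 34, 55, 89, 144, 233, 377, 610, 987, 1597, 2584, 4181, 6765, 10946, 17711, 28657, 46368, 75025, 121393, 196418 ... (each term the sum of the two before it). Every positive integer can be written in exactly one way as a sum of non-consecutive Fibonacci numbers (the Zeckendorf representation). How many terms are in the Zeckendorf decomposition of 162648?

5

162648 − 121393 = 41255
41255 − 28657 = 12598
12598 − 10946 = 1652
1652 − 1597 = 55
55 − 55 = 0
162648 = 121393 + 28657 + 10946 + 1597 + 55, which has 5 terms.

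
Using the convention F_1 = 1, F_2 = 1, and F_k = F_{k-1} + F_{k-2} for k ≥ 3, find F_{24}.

46368

Iterating the recurrence up to F_{19} = 4181 and F_{18} = 2584:
F_{20} = F_{19} + F_{18} = 4181 + 2584 = 6765
F_{21} = F_{20} + F_{19} = 6765 + 4181 = 10946
F_{22} = F_{21} + F_{20} = 10946 + 6765 = 17711
F_{23} = F_{22} + F_{21} = 17711 + 10946 = 28657
F_{24} = F_{23} + F_{22} = 28657 + 17711 = 46368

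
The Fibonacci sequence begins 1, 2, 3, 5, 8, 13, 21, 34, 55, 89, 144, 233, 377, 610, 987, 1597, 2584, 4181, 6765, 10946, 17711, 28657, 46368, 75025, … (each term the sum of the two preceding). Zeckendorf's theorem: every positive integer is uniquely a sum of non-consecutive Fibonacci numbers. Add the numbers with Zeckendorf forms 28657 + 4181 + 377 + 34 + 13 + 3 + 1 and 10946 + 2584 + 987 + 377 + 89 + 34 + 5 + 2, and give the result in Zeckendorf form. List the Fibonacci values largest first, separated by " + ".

The two numbers are 33266 and 15024, so their sum is 48290.
Repeatedly subtract the largest Fibonacci number that fits:
48290 − 46368 = 1922
1922 − 1597 = 325
325 − 233 = 92
92 − 89 = 3
3 − 3 = 0

46368 + 1597 + 233 + 89 + 3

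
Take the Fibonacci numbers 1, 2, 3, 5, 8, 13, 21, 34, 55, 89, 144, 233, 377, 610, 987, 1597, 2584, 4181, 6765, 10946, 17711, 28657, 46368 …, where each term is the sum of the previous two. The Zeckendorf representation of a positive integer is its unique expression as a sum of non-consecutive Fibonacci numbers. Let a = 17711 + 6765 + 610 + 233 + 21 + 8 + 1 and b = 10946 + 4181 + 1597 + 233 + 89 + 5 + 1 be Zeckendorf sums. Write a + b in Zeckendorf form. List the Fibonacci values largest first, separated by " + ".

28657 + 10946 + 2584 + 144 + 55 + 13 + 2

The two numbers are 25349 and 17052, so their sum is 42401.
largest Fibonacci ≤ 42401 is 28657; 42401 − 28657 = 13744
largest Fibonacci ≤ 13744 is 10946; 13744 − 10946 = 2798
largest Fibonacci ≤ 2798 is 2584; 2798 − 2584 = 214
largest Fibonacci ≤ 214 is 144; 214 − 144 = 70
largest Fibonacci ≤ 70 is 55; 70 − 55 = 15
largest Fibonacci ≤ 15 is 13; 15 − 13 = 2
largest Fibonacci ≤ 2 is 2; 2 − 2 = 0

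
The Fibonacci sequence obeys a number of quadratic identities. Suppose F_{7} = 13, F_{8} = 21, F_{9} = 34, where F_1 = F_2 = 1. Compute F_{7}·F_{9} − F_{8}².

1

13·34 − 21² = 442 − 441 = 1. (Cassini's identity: F_{k−1}F_{k+1} − F_k² = (−1)^k.)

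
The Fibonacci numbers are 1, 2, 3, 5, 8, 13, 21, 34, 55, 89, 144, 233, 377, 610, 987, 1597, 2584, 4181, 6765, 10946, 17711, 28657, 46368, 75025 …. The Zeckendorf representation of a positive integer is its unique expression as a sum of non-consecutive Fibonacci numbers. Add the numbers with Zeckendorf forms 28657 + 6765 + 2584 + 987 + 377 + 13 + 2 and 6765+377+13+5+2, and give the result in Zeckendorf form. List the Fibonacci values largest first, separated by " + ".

46368 + 144 + 34 + 1

The two numbers are 39385 and 7162, so their sum is 46547.
largest Fibonacci ≤ 46547 is 46368; 46547 − 46368 = 179
largest Fibonacci ≤ 179 is 144; 179 − 144 = 35
largest Fibonacci ≤ 35 is 34; 35 − 34 = 1
largest Fibonacci ≤ 1 is 1; 1 − 1 = 0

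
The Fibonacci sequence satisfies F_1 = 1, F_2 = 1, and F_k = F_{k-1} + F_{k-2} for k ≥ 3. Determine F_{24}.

46368

Iterating the recurrence up to F_{17} = 1597 and F_{16} = 987:
F_{18} = F_{17} + F_{16} = 1597 + 987 = 2584
F_{19} = F_{18} + F_{17} = 2584 + 1597 = 4181
F_{20} = F_{19} + F_{18} = 4181 + 2584 = 6765
F_{21} = F_{20} + F_{19} = 6765 + 4181 = 10946
F_{22} = F_{21} + F_{20} = 10946 + 6765 = 17711
F_{23} = F_{22} + F_{21} = 17711 + 10946 = 28657
F_{24} = F_{23} + F_{22} = 28657 + 17711 = 46368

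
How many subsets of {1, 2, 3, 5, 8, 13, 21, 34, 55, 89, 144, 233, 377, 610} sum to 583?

7

583 = 377+144+55+5+2 = 377+144+34+21+5+2 = 377+144+34+13+8+5+2 = 377+89+55+34+21+5+2 = … (3 more), for 7 in all.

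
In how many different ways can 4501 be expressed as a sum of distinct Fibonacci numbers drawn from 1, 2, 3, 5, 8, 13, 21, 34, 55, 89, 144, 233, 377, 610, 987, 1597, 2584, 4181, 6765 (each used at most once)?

35

Starting from the Zeckendorf form and repeatedly splitting a term F_k into F_{k−1} + F_{k−2} (when neither is already used) reaches every representation.
4501 = 4181+233+55+21+8+3 = 4181+233+55+21+8+2+1 = 4181+144+89+55+21+8+3 = 2584+1597+233+55+21+8+3 = 4181+233+55+21+5+3+2+1 = … (30 more), for 35 in all.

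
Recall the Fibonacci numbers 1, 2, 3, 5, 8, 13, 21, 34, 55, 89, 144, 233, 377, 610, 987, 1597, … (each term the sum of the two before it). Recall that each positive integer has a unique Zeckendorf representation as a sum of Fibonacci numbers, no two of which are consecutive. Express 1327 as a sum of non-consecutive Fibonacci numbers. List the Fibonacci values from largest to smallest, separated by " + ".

987 + 233 + 89 + 13 + 5

Greedy algorithm:
987 ≤ 1327 < 1597, so take 987; remainder 340
233 ≤ 340 < 377, so take 233; remainder 107
89 ≤ 107 < 144, so take 89; remainder 18
13 ≤ 18 < 21, so take 13; remainder 5
5 ≤ 5 < 8, so take 5; remainder 0
So 1327 = 987 + 233 + 89 + 13 + 5, with no two terms consecutive in the sequence.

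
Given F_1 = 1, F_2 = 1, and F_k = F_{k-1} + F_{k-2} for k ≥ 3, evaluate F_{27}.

196418

Iterating the recurrence up to F_{23} = 28657 and F_{22} = 17711:
F_{24} = F_{23} + F_{22} = 28657 + 17711 = 46368
F_{25} = F_{24} + F_{23} = 46368 + 28657 = 75025
F_{26} = F_{25} + F_{24} = 75025 + 46368 = 121393
F_{27} = F_{26} + F_{25} = 121393 + 75025 = 196418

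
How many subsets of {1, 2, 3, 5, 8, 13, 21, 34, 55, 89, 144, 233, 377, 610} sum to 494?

Each representation comes from the Zeckendorf form by replacing some F_k with F_{k−1} + F_{k−2} where possible.
494 = 377+89+21+5+2 = 377+89+13+8+5+2 = 377+55+34+21+5+2 = 233+144+89+21+5+2 = … (4 more), for 8 in all.

8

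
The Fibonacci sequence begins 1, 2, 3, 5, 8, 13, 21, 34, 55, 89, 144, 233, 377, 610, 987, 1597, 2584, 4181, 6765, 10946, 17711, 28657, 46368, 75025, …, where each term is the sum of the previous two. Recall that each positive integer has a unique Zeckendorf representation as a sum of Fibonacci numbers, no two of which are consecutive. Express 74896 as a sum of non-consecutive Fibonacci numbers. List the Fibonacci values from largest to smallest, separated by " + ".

subtract 46368 from 74896: 28528 remains
subtract 17711 from 28528: 10817 remains
subtract 6765 from 10817: 4052 remains
subtract 2584 from 4052: 1468 remains
subtract 987 from 1468: 481 remains
subtract 377 from 481: 104 remains
subtract 89 from 104: 15 remains
subtract 13 from 15: 2 remains
subtract 2 from 2: 0 remains
So 74896 = 46368 + 17711 + 6765 + 2584 + 987 + 377 + 89 + 13 + 2, with no two terms consecutive in the sequence.

46368 + 17711 + 6765 + 2584 + 987 + 377 + 89 + 13 + 2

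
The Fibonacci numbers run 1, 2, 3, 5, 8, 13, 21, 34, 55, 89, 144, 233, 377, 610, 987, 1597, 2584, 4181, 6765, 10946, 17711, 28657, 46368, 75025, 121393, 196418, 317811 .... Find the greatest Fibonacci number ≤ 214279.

196418

196418 ≤ 214279 < 317811, so the largest Fibonacci number not exceeding 214279 is 196418.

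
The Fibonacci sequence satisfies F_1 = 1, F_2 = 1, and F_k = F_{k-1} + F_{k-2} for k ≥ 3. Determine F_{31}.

1346269

Iterating the recurrence up to F_{25} = 75025 and F_{24} = 46368:
F_{26} = F_{25} + F_{24} = 75025 + 46368 = 121393
F_{27} = F_{26} + F_{25} = 121393 + 75025 = 196418
F_{28} = F_{27} + F_{26} = 196418 + 121393 = 317811
F_{29} = F_{28} + F_{27} = 317811 + 196418 = 514229
F_{30} = F_{29} + F_{28} = 514229 + 317811 = 832040
F_{31} = F_{30} + F_{29} = 832040 + 514229 = 1346269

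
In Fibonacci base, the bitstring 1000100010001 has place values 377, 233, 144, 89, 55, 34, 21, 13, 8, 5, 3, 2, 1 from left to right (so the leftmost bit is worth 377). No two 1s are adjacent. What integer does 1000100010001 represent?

441

Summing the place values of the 1 bits: 377 + 55 + 8 + 1 = 441.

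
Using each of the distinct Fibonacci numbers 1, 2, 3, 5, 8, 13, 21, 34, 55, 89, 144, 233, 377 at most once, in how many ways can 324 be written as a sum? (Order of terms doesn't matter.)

7

Starting from the Zeckendorf form and repeatedly splitting a term F_k into F_{k−1} + F_{k−2} (when neither is already used) reaches every representation.
324 = 233+89+2 = 233+55+34+2 = 233+55+21+13+2 = 144+89+55+34+2 = 233+55+21+8+5+2 = … (2 more), for 7 in all.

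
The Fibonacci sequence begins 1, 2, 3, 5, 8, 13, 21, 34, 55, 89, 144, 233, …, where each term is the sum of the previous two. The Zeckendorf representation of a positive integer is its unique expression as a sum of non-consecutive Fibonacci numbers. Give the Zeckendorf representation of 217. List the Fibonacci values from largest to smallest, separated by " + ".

largest Fibonacci ≤ 217 is 144; 217 − 144 = 73
largest Fibonacci ≤ 73 is 55; 73 − 55 = 18
largest Fibonacci ≤ 18 is 13; 18 − 13 = 5
largest Fibonacci ≤ 5 is 5; 5 − 5 = 0
So 217 = 144 + 55 + 13 + 5, with no two terms consecutive in the sequence.

144 + 55 + 13 + 5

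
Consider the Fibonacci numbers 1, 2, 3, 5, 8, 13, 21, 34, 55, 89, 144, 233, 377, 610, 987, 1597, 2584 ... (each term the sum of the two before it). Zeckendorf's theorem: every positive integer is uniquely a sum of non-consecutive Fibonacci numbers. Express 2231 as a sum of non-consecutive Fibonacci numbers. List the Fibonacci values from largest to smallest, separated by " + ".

1597 + 610 + 21 + 3

largest Fibonacci ≤ 2231 is 1597; 2231 − 1597 = 634
largest Fibonacci ≤ 634 is 610; 634 − 610 = 24
largest Fibonacci ≤ 24 is 21; 24 − 21 = 3
largest Fibonacci ≤ 3 is 3; 3 − 3 = 0
So 2231 = 1597 + 610 + 21 + 3, with no two terms consecutive in the sequence.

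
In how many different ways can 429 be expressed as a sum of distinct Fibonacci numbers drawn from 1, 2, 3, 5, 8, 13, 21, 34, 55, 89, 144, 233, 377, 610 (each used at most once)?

12

429 = 377+34+13+5 = 377+34+13+3+2 = 233+144+34+13+5 = 377+34+8+5+3+2 = … (8 more), for 12 in all.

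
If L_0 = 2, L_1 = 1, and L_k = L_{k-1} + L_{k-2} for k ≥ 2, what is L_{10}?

123

Iterating the recurrence up to L_{6} = 18 and L_{5} = 11:
L_{7} = L_{6} + L_{5} = 18 + 11 = 29
L_{8} = L_{7} + L_{6} = 29 + 18 = 47
L_{9} = L_{8} + L_{7} = 47 + 29 = 76
L_{10} = L_{9} + L_{8} = 76 + 47 = 123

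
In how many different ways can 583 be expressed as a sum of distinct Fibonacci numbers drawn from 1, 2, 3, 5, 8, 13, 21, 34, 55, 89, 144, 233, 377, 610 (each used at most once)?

7

Each representation comes from the Zeckendorf form by replacing some F_k with F_{k−1} + F_{k−2} where possible.
583 = 377+144+55+5+2 = 377+144+34+21+5+2 = 377+144+34+13+8+5+2 = 377+89+55+34+21+5+2 = 377+89+55+34+13+8+5+2 = … (2 more), for 7 in all.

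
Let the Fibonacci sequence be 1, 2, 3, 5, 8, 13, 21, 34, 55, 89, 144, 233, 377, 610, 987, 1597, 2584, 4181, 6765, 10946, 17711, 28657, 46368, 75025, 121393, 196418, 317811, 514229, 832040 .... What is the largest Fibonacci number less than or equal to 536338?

514229 ≤ 536338 < 832040, so the largest Fibonacci number not exceeding 536338 is 514229.

514229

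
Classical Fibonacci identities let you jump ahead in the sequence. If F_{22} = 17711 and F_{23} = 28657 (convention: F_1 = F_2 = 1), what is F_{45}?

By F_{2k+1} = F_k² + F_{k+1}²: F_{45} = 17711² + 28657² = 313679521 + 821223649 = 1134903170.

1134903170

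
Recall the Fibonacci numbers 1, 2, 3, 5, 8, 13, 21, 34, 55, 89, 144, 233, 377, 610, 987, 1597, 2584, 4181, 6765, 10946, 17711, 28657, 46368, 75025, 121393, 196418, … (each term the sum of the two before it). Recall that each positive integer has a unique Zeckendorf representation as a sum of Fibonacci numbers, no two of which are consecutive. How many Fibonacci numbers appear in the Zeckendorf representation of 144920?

7

Greedy algorithm:
take 121393 (≤ 144920); 144920 − 121393 = 23527
take 17711 (≤ 23527); 23527 − 17711 = 5816
take 4181 (≤ 5816); 5816 − 4181 = 1635
take 1597 (≤ 1635); 1635 − 1597 = 38
take 34 (≤ 38); 38 − 34 = 4
take 3 (≤ 4); 4 − 3 = 1
take 1 (≤ 1); 1 − 1 = 0
144920 = 121393 + 17711 + 4181 + 1597 + 34 + 3 + 1, which has 7 terms.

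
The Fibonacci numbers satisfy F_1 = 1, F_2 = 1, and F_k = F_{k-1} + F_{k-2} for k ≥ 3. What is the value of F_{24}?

Iterating the recurrence up to F_{19} = 4181 and F_{18} = 2584:
F_{20} = F_{19} + F_{18} = 4181 + 2584 = 6765
F_{21} = F_{20} + F_{19} = 6765 + 4181 = 10946
F_{22} = F_{21} + F_{20} = 10946 + 6765 = 17711
F_{23} = F_{22} + F_{21} = 17711 + 10946 = 28657
F_{24} = F_{23} + F_{22} = 28657 + 17711 = 46368

46368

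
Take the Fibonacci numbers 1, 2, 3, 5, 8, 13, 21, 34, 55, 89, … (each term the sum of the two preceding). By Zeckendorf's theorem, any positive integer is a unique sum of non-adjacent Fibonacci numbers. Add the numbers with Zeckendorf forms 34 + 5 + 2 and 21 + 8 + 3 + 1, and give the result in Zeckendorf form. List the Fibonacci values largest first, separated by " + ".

55 + 13 + 5 + 1

The two numbers are 41 and 33, so their sum is 74.
Repeatedly subtract the largest Fibonacci number that fits:
74: greatest Fibonacci not exceeding it is 55, leaving 19
19: greatest Fibonacci not exceeding it is 13, leaving 6
6: greatest Fibonacci not exceeding it is 5, leaving 1
1: greatest Fibonacci not exceeding it is 1, leaving 0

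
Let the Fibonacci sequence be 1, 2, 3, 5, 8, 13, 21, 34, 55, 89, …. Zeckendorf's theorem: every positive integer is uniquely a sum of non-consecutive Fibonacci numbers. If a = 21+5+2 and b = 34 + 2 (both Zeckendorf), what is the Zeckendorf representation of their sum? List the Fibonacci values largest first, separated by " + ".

55 + 8 + 1

The two numbers are 28 and 36, so their sum is 64.
Repeatedly subtract the largest Fibonacci number that fits:
take 55 (≤ 64); 64 − 55 = 9
take 8 (≤ 9); 9 − 8 = 1
take 1 (≤ 1); 1 − 1 = 0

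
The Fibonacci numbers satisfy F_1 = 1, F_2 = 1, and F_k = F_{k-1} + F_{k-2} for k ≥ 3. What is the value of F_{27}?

196418

Iterating the recurrence up to F_{22} = 17711 and F_{21} = 10946:
F_{23} = F_{22} + F_{21} = 17711 + 10946 = 28657
F_{24} = F_{23} + F_{22} = 28657 + 17711 = 46368
F_{25} = F_{24} + F_{23} = 46368 + 28657 = 75025
F_{26} = F_{25} + F_{24} = 75025 + 46368 = 121393
F_{27} = F_{26} + F_{25} = 121393 + 75025 = 196418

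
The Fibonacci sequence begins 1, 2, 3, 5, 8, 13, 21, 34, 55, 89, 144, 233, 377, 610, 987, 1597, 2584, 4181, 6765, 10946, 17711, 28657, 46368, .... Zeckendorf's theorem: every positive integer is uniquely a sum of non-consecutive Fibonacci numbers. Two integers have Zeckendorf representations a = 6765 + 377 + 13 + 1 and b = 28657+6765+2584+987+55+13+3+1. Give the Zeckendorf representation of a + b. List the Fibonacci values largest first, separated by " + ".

28657 + 10946 + 4181 + 1597 + 610 + 144 + 55 + 21 + 8 + 2

The two numbers are 7156 and 39065, so their sum is 46221.
Greedily peel off the largest Fibonacci term at each step:
largest Fibonacci ≤ 46221 is 28657; 46221 − 28657 = 17564
largest Fibonacci ≤ 17564 is 10946; 17564 − 10946 = 6618
largest Fibonacci ≤ 6618 is 4181; 6618 − 4181 = 2437
largest Fibonacci ≤ 2437 is 1597; 2437 − 1597 = 840
largest Fibonacci ≤ 840 is 610; 840 − 610 = 230
largest Fibonacci ≤ 230 is 144; 230 − 144 = 86
largest Fibonacci ≤ 86 is 55; 86 − 55 = 31
largest Fibonacci ≤ 31 is 21; 31 − 21 = 10
largest Fibonacci ≤ 10 is 8; 10 − 8 = 2
largest Fibonacci ≤ 2 is 2; 2 − 2 = 0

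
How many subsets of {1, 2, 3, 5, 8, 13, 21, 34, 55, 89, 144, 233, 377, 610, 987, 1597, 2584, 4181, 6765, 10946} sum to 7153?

Starting from the Zeckendorf form and repeatedly splitting a term F_k into F_{k−1} + F_{k−2} (when neither is already used) reaches every representation.
7153 = 6765+377+8+3 = 6765+377+8+2+1 = 6765+233+144+8+3 = 6765+377+5+3+2+1 = … (45 more), for 49 in all.

49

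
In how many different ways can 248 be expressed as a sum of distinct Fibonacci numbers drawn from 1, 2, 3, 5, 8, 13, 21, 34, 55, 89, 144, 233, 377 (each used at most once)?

Each representation comes from the Zeckendorf form by replacing some F_k with F_{k−1} + F_{k−2} where possible.
248 = 233+13+2 = 233+8+5+2 = 144+89+13+2 = 144+89+8+5+2 = … (3 more), for 7 in all.

7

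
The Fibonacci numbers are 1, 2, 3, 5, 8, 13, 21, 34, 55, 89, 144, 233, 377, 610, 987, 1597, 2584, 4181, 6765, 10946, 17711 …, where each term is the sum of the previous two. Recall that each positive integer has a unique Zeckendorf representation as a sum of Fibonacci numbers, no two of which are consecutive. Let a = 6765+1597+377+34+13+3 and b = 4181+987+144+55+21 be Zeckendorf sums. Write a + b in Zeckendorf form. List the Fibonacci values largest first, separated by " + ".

The two numbers are 8789 and 5388, so their sum is 14177.
subtract 10946 from 14177: 3231 remains
subtract 2584 from 3231: 647 remains
subtract 610 from 647: 37 remains
subtract 34 from 37: 3 remains
subtract 3 from 3: 0 remains

10946 + 2584 + 610 + 34 + 3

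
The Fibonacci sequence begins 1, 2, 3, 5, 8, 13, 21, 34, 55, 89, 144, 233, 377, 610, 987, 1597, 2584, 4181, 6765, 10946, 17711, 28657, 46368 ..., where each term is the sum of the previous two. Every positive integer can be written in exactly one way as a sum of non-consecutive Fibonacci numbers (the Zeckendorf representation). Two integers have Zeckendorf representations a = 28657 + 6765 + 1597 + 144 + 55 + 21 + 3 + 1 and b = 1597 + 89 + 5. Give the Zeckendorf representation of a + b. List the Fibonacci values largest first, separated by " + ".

28657 + 6765 + 2584 + 610 + 233 + 55 + 21 + 8 + 1

The two numbers are 37243 and 1691, so their sum is 38934.
subtract 28657 from 38934: 10277 remains
subtract 6765 from 10277: 3512 remains
subtract 2584 from 3512: 928 remains
subtract 610 from 928: 318 remains
subtract 233 from 318: 85 remains
subtract 55 from 85: 30 remains
subtract 21 from 30: 9 remains
subtract 8 from 9: 1 remains
subtract 1 from 1: 0 remains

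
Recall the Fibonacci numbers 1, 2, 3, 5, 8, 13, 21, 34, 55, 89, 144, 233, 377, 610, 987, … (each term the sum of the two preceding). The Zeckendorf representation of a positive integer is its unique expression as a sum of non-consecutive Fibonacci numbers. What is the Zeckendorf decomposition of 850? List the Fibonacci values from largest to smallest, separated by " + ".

610 ≤ 850 < 987, so take 610; remainder 240
233 ≤ 240 < 377, so take 233; remainder 7
5 ≤ 7 < 8, so take 5; remainder 2
2 ≤ 2 < 3, so take 2; remainder 0
So 850 = 610 + 233 + 5 + 2, with no two terms consecutive in the sequence.

610 + 233 + 5 + 2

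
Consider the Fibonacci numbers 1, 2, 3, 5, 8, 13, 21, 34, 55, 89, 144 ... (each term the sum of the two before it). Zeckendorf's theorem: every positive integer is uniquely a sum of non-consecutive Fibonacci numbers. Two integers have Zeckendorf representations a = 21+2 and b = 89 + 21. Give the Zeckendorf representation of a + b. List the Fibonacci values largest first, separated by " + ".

89 + 34 + 8 + 2

The two numbers are 23 and 110, so their sum is 133.
Repeatedly subtract the largest Fibonacci number that fits:
133: greatest Fibonacci not exceeding it is 89, leaving 44
44: greatest Fibonacci not exceeding it is 34, leaving 10
10: greatest Fibonacci not exceeding it is 8, leaving 2
2: greatest Fibonacci not exceeding it is 2, leaving 0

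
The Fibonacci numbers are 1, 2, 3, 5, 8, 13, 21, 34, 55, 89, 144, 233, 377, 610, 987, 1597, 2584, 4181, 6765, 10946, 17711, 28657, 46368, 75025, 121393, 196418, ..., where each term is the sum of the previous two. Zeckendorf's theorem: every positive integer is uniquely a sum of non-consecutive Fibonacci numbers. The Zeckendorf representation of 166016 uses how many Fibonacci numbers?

10

take 121393 (≤ 166016); 166016 − 121393 = 44623
take 28657 (≤ 44623); 44623 − 28657 = 15966
take 10946 (≤ 15966); 15966 − 10946 = 5020
take 4181 (≤ 5020); 5020 − 4181 = 839
take 610 (≤ 839); 839 − 610 = 229
take 144 (≤ 229); 229 − 144 = 85
take 55 (≤ 85); 85 − 55 = 30
take 21 (≤ 30); 30 − 21 = 9
take 8 (≤ 9); 9 − 8 = 1
take 1 (≤ 1); 1 − 1 = 0
166016 = 121393 + 28657 + 10946 + 4181 + 610 + 144 + 55 + 21 + 8 + 1, which has 10 terms.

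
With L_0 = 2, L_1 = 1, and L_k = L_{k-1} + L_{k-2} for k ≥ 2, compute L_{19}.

9349

Iterating the recurrence up to L_{14} = 843 and L_{13} = 521:
L_{15} = L_{14} + L_{13} = 843 + 521 = 1364
L_{16} = L_{15} + L_{14} = 1364 + 843 = 2207
L_{17} = L_{16} + L_{15} = 2207 + 1364 = 3571
L_{18} = L_{17} + L_{16} = 3571 + 2207 = 5778
L_{19} = L_{18} + L_{17} = 5778 + 3571 = 9349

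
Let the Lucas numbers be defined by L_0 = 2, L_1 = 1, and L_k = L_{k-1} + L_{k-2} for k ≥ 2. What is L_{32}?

4870847

Iterating the recurrence up to L_{28} = 710647 and L_{27} = 439204:
L_{29} = L_{28} + L_{27} = 710647 + 439204 = 1149851
L_{30} = L_{29} + L_{28} = 1149851 + 710647 = 1860498
L_{31} = L_{30} + L_{29} = 1860498 + 1149851 = 3010349
L_{32} = L_{31} + L_{30} = 3010349 + 1860498 = 4870847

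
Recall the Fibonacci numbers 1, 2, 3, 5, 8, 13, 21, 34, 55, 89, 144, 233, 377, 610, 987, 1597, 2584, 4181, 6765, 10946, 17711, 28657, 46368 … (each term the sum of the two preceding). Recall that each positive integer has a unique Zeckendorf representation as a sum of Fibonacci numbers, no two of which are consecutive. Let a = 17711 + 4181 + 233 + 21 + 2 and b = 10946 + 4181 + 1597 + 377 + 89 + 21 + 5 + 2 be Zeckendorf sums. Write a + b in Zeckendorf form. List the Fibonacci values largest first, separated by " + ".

28657 + 6765 + 2584 + 987 + 233 + 89 + 34 + 13 + 3 + 1

The two numbers are 22148 and 17218, so their sum is 39366.
Repeatedly subtract the largest Fibonacci number that fits:
take 28657 (≤ 39366); 39366 − 28657 = 10709
take 6765 (≤ 10709); 10709 − 6765 = 3944
take 2584 (≤ 3944); 3944 − 2584 = 1360
take 987 (≤ 1360); 1360 − 987 = 373
take 233 (≤ 373); 373 − 233 = 140
take 89 (≤ 140); 140 − 89 = 51
take 34 (≤ 51); 51 − 34 = 17
take 13 (≤ 17); 17 − 13 = 4
take 3 (≤ 4); 4 − 3 = 1
take 1 (≤ 1); 1 − 1 = 0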